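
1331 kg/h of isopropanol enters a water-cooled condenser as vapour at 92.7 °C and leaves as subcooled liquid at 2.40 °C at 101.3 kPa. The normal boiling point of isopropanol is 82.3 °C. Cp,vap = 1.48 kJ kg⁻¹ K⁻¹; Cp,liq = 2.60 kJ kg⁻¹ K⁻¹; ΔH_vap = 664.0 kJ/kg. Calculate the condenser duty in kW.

vapour 92.7→82.3 °C: -15.392 kJ/kg
condensation at 82.3 °C: -664 kJ/kg
liquid 82.3→2.40 °C: -207.74 kJ/kg
Δh = -15.392 + -664 + -207.74 = -887.13 kJ/kg
Q = ṁ·Δh = 1331 kg/h × -887.13 kJ/kg = -1.1808e+06 kJ/h
|Q| = 327.99 kW

Q_c = 328 kW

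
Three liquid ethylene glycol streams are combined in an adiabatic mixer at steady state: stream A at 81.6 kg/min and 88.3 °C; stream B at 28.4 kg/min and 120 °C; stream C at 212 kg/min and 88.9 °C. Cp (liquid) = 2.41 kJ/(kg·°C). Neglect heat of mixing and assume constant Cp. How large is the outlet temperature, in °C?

Energy balance with Q = 0: Σ ṁᵢCp,ᵢ(T_out − Tᵢ) = 0
T_out = Σ ṁᵢCp,ᵢTᵢ / Σ ṁᵢCp,ᵢ
      = 70999 / 776.02 = 91.491 °C

T_out = 91.5 °C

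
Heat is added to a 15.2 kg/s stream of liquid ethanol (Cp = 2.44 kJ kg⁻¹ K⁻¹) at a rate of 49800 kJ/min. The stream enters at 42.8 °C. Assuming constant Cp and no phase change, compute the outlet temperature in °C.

Q = 49800 kJ/min = 830 kJ/s
ΔT = Q/(ṁ·Cp) = 830/(15.2×2.44) = 22.379 K
T_out = 42.8 + 22.379 = 65.179 °C

T_out = 65.2 °C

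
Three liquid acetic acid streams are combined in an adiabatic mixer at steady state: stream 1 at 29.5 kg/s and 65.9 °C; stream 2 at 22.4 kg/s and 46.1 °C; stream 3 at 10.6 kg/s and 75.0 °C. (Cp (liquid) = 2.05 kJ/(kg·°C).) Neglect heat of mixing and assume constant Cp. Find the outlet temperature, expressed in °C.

No heat crosses the boundary, so H_out = H_in.
T_out = Σ ṁᵢCp,ᵢTᵢ / Σ ṁᵢCp,ᵢ
      = 7732 / 128.12 = 60.347 °C

T_out = 60.3 °C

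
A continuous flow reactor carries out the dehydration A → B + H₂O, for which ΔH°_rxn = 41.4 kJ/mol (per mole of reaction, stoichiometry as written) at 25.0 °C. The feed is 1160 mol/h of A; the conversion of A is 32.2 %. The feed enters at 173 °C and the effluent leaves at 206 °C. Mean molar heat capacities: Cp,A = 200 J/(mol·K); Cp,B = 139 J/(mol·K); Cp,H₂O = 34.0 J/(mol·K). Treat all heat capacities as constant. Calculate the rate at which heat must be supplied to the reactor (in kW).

Q_in = 5.92 kW

Extent of reaction ξ = 0.322 × 1160 = 373.52 mol/h
Reaction term: ξ·ΔH°_rxn = 373.52 × 41.4 = 15464 kJ/h
Sensible, feed 173→25 °C: -34336 kJ/h
Outlet flows (mol/h): A 786.48, B 373.52, H₂O 373.52
Sensible, products 25→206 °C: 40167 kJ/h
Q = ΔH = 21294 kJ/h = 5.9151 kW
Heat supplied = 5.9151 kW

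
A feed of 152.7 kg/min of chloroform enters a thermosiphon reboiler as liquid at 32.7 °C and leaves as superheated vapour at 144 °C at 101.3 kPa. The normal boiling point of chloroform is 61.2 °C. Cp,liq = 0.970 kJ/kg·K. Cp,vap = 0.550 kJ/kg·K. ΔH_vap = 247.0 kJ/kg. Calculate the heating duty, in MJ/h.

liquid 32.7→61.2 °C: 27.645 kJ/kg
vaporisation at 61.2 °C: 247 kJ/kg
vapour 61.2→144 °C: 45.54 kJ/kg
Δh = 27.645 + 247 + 45.54 = 320.19 kJ/kg
Q = ṁ·Δh = 152.7 kg/min × 320.19 kJ/kg = 48892 kJ/min
|Q| = 814.87 kW = 2933.5 MJ/h

Q = 2930 MJ/h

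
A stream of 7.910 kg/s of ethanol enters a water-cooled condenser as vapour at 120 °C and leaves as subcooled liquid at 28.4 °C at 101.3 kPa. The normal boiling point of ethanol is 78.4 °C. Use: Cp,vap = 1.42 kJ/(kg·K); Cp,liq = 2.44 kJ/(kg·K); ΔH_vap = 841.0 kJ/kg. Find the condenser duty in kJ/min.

Q_c = 485000 kJ/min

vapour 120→78.4 °C: -59.072 kJ/kg
condensation at 78.4 °C: -841 kJ/kg
liquid 78.4→28.4 °C: -122 kJ/kg
Δh = -59.072 + -841 + -122 = -1022.1 kJ/kg
Q = ṁ·Δh = 7.910 kg/s × -1022.1 kJ/kg = -8084.6 kJ/s
|Q| = 8084.6 kW = 485080 kJ/min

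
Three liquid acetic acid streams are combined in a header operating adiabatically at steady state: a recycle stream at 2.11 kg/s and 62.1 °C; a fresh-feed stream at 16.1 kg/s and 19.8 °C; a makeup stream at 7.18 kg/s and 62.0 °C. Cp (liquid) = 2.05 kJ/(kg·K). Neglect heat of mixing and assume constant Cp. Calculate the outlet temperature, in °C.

Adiabatic, steady state ⇒ Σ ṁᵢCp,ᵢ(T_out − Tᵢ) = 0
T_out = Σ ṁᵢCp,ᵢTᵢ / Σ ṁᵢCp,ᵢ
      = 1834.7 / 52.05 = 35.249 °C

T_out = 35.2 °C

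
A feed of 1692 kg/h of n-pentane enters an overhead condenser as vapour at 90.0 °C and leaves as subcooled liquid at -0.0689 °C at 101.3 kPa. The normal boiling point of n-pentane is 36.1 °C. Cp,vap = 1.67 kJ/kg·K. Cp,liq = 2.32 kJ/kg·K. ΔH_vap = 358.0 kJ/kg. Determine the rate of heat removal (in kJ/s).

Q_c = 250 kJ/s

vapour 90.0→36.1 °C: -90.013 kJ/kg
condensation at 36.1 °C: -358 kJ/kg
liquid 36.1→-0.0689 °C: -83.912 kJ/kg
Δh = -90.013 + -358 + -83.912 = -531.92 kJ/kg
Q = ṁ·Δh = 1692 kg/h × -531.92 kJ/kg = -900020 kJ/h
|Q| = 250 kW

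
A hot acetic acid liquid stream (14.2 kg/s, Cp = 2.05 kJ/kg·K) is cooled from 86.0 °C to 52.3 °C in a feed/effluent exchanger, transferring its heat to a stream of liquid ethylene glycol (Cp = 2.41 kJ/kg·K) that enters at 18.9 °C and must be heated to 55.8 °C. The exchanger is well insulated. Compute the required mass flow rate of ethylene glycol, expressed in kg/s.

ṁ_c = 11.0 kg/s

Heat released by hot stream: Q = 14.2 × 2.05 × (86.0 − 52.3) = 981.01 kJ/s
Energy balance on cold side (adiabatic exchanger): Q = ṁ_c·Cp_c·(T_c,out − T_c,in)
ṁ_c = 981.01 / [2.41 × (55.8 − 18.9)] = 11.031 kg/s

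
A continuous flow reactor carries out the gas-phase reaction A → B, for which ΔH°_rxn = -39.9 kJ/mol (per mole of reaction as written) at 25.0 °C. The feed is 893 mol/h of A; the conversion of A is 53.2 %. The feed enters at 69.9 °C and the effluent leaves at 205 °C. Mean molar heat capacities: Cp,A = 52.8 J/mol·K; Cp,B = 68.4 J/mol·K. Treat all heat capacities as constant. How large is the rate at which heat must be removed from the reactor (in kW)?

Q_out = 3.13 kW

Extent of reaction ξ = 0.532 × 893 = 475.08 mol/h
Reaction term: ξ·ΔH°_rxn = 475.08 × -39.9 = -18956 kJ/h
Sensible, feed 69.9→25 °C: -2117.1 kJ/h
Outlet flows (mol/h): A 417.92, B 475.08
Sensible, products 25→205 °C: 9821.1 kJ/h
Q = ΔH = -11251 kJ/h = -3.1254 kW
Heat removed = 3.1254 kW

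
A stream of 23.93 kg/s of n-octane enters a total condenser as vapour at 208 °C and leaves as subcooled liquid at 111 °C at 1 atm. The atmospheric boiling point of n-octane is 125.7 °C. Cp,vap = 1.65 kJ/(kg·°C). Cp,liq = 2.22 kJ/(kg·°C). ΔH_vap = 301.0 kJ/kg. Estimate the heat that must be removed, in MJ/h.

vapour 208→125.7 °C: -135.79 kJ/kg
condensation at 125.7 °C: -301 kJ/kg
liquid 125.7→111 °C: -32.634 kJ/kg
Δh = -135.79 + -301 + -32.634 = -469.43 kJ/kg
Q = ṁ·Δh = 23.93 kg/s × -469.43 kJ/kg = -11233 kJ/s
|Q| = 11233 kW = 40440 MJ/h

Q_c = 40400 MJ/h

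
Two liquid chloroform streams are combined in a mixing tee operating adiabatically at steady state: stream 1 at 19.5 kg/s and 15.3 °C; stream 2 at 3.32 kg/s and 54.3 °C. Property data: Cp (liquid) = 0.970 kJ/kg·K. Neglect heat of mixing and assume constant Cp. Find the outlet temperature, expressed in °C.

Adiabatic, steady state ⇒ Σ ṁᵢCp,ᵢ(T_out − Tᵢ) = 0
Σ ṁᵢCp,ᵢTᵢ = 19.5×0.970×15.3 + 3.32×0.970×54.3 = 464.27
Σ ṁᵢCp,ᵢ = 19.5×0.970 + 3.32×0.970 = 22.135
T_out = 464.27 / 22.135 = 20.974 °C

T_out = 21.0 °C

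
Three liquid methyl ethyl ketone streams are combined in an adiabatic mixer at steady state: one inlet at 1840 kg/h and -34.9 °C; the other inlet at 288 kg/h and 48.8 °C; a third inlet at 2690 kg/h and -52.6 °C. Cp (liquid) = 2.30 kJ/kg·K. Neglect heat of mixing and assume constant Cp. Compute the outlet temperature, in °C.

T_out = -39.8 °C

No heat crosses the boundary, so H_out = H_in.
T_out = Σ ṁᵢCp,ᵢTᵢ / Σ ṁᵢCp,ᵢ
      = -440810 / 11081 = -39.779 °C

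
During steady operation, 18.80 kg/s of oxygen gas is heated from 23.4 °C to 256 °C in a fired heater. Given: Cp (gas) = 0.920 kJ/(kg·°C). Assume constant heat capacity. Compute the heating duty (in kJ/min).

Q = ṁ·Cp·ΔT = 18.80 × 0.920 × (256 − 23.4) = 4023 kJ/s
Heating duty = 241380 kJ/min

Q = 241000 kJ/min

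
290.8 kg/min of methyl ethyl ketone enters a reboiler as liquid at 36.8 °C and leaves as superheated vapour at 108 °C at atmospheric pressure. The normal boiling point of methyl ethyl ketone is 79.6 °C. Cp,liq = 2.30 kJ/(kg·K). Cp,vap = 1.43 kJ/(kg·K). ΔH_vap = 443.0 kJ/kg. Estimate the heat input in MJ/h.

Q = 10200 MJ/h

liquid 36.8→79.6 °C: 98.44 kJ/kg
vaporisation at 79.6 °C: 443 kJ/kg
vapour 79.6→108 °C: 40.612 kJ/kg
Δh = 98.44 + 443 + 40.612 = 582.05 kJ/kg
Q = ṁ·Δh = 290.8 kg/min × 582.05 kJ/kg = 169260 kJ/min
|Q| = 2821 kW = 10156 MJ/h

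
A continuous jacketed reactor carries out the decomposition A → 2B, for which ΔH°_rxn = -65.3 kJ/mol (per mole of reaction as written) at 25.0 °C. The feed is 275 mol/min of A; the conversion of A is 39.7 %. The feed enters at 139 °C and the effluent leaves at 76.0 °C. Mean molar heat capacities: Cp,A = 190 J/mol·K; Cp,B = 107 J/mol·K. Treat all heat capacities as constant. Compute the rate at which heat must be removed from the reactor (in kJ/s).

Extent of reaction ξ = 0.397 × 275 = 109.18 mol/min
Reaction term: ξ·ΔH°_rxn = 109.18 × -65.3 = -7129.1 kJ/min
Sensible, feed 139→25 °C: -5956.5 kJ/min
Outlet flows (mol/min): A 165.82, B 218.35
Sensible, products 25→76.0 °C: 2798.4 kJ/min
Q = ΔH = -10287 kJ/min = -171.45 kW
Heat removed = 171.45 kJ/s

Q_out = 171 kJ/s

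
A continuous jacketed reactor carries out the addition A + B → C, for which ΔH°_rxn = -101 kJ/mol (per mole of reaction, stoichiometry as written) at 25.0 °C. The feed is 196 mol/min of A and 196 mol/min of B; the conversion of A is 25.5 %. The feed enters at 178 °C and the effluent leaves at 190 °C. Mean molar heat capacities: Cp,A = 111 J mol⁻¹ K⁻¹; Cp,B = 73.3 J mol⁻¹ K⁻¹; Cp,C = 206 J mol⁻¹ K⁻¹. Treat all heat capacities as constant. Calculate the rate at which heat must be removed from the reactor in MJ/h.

Q_out = 266 MJ/h

Extent of reaction ξ = 0.255 × 196 = 49.98 mol/min
Reaction term: ξ·ΔH°_rxn = 49.98 × -101 = -5048 kJ/min
Sensible, feed 178→25 °C: -5526.8 kJ/min
Outlet flows (mol/min): A 146.02, B 146.02, C 49.98
Sensible, products 25→190 °C: 6139.2 kJ/min
Q = ΔH = -4435.6 kJ/min = -73.926 kW
Heat removed = 266.13 MJ/h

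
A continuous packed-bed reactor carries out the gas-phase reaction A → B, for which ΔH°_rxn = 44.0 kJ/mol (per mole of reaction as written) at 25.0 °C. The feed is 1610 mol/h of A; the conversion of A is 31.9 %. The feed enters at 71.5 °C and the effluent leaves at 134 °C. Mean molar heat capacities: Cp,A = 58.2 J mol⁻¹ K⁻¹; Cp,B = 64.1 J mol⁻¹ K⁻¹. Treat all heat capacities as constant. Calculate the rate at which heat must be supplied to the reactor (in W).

Q_in = 8000 W

Extent of reaction ξ = 0.319 × 1610 = 513.59 mol/h
Reaction term: ξ·ΔH°_rxn = 513.59 × 44.0 = 22598 kJ/h
Sensible, feed 71.5→25 °C: -4357.1 kJ/h
Outlet flows (mol/h): A 1096.4, B 513.59
Sensible, products 25→134 °C: 10544 kJ/h
Q = ΔH = 28785 kJ/h = 7.9957 kW
Heat supplied = 7995.7 W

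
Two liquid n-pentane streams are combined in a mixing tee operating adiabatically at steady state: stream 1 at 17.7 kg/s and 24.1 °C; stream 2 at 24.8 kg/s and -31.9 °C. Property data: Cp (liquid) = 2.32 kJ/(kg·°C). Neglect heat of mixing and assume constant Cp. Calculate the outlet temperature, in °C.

T_out = -8.58 °C

Adiabatic, steady state ⇒ Σ ṁᵢCp,ᵢ(T_out − Tᵢ) = 0
T_out = Σ ṁᵢCp,ᵢTᵢ / Σ ṁᵢCp,ᵢ
      = -845.76 / 98.6 = -8.5776 °C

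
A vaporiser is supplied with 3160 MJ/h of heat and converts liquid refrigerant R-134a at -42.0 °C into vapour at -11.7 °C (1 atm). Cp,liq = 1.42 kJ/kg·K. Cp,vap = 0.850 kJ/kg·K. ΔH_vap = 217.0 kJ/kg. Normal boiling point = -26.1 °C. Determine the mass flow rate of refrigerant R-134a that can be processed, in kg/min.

ṁ = 209 kg/min

Δh = 1.42×(-26.1−-42.0) + 217.0 + 0.850×(-11.7−-26.1) = 251.82 kJ/kg
Q = 3160 MJ/h = 877.78 kJ/s = 52667 kJ/min
ṁ = Q/Δh = 52667 / 251.82 = 209.15 kg/min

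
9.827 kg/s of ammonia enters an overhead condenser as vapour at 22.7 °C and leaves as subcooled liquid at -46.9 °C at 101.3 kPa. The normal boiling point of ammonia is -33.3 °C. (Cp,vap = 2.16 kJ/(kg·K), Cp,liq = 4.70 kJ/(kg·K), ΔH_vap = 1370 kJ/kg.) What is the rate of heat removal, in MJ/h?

vapour 22.7→-33.3 °C: -120.96 kJ/kg
condensation at -33.3 °C: -1370 kJ/kg
liquid -33.3→-46.9 °C: -63.92 kJ/kg
Δh = -120.96 + -1370 + -63.92 = -1554.9 kJ/kg
Q = ṁ·Δh = 9.827 kg/s × -1554.9 kJ/kg = -15280 kJ/s
|Q| = 15280 kW = 55007 MJ/h

Q_c = 55000 MJ/h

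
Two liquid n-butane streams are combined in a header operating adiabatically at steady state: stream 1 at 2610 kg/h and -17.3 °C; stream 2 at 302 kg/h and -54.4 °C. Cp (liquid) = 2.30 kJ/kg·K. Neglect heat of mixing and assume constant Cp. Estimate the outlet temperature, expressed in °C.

T_out = -21.1 °C

Energy balance with Q = 0: Σ ṁᵢCp,ᵢ(T_out − Tᵢ) = 0
Σ ṁᵢCp,ᵢTᵢ = 2610×2.30×-17.3 + 302×2.30×-54.4 = -141640
Σ ṁᵢCp,ᵢ = 2610×2.30 + 302×2.30 = 6697.6
T_out = -141640 / 6697.6 = -21.148 °C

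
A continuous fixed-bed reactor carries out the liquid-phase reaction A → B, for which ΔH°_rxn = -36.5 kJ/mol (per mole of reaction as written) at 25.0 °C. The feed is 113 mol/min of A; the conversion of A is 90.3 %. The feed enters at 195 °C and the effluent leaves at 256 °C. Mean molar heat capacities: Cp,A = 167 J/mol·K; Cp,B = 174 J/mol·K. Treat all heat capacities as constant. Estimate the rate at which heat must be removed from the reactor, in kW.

Extent of reaction ξ = 0.903 × 113 = 102.04 mol/min
Reaction term: ξ·ΔH°_rxn = 102.04 × -36.5 = -3724.4 kJ/min
Sensible, feed 195→25 °C: -3208.1 kJ/min
Outlet flows (mol/min): A 10.961, B 102.04
Sensible, products 25→256 °C: 4524.2 kJ/min
Q = ΔH = -2408.3 kJ/min = -40.138 kW
Heat removed = 40.138 kW

Q_out = 40.1 kW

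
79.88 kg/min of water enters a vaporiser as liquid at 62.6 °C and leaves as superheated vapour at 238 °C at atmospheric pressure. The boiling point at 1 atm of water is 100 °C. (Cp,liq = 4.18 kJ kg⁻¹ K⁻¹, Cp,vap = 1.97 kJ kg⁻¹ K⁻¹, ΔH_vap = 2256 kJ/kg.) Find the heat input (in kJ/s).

Q = 3570 kJ/s

liquid 62.6→100 °C: 156.33 kJ/kg
vaporisation at 100 °C: 2256 kJ/kg
vapour 100→238 °C: 271.86 kJ/kg
Δh = 156.33 + 2256 + 271.86 = 2684.2 kJ/kg
Q = ṁ·Δh = 79.88 kg/min × 2684.2 kJ/kg = 214410 kJ/min
|Q| = 3573.6 kW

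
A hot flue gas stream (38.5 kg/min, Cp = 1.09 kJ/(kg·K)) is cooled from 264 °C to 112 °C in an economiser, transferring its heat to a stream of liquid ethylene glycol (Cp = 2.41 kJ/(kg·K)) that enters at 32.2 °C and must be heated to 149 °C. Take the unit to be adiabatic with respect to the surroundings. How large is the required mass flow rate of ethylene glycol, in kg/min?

ṁ_c = 22.7 kg/min

Heat released by hot stream: Q = 38.5 × 1.09 × (264 − 112) = 6378.7 kJ/min
Energy balance on cold side (adiabatic exchanger): Q = ṁ_c·Cp_c·(T_c,out − T_c,in)
ṁ_c = 6378.7 / [2.41 × (149 − 32.2)] = 22.661 kg/min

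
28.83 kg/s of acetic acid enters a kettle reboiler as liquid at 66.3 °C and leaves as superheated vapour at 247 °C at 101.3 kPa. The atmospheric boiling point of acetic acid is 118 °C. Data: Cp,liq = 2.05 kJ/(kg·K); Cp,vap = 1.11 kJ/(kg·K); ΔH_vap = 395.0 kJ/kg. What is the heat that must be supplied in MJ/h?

liquid 66.3→118 °C: 105.98 kJ/kg
vaporisation at 118 °C: 395 kJ/kg
vapour 118→247 °C: 143.19 kJ/kg
Δh = 105.98 + 395 + 143.19 = 644.18 kJ/kg
Q = ṁ·Δh = 28.83 kg/s × 644.18 kJ/kg = 18572 kJ/s
|Q| = 18572 kW = 66858 MJ/h

Q = 66900 MJ/h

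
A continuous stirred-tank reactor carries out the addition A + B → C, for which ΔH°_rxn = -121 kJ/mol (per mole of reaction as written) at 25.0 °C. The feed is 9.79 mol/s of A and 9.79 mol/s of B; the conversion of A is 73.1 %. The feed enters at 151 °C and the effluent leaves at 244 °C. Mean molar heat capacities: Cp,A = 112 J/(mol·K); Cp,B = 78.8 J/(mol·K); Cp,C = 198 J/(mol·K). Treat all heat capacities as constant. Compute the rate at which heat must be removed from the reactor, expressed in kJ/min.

Q_out = 40900 kJ/min

Extent of reaction ξ = 0.731 × 9.79 = 7.1565 mol/s
Reaction term: ξ·ΔH°_rxn = 7.1565 × -121 = -865.94 kJ/s
Sensible, feed 151→25 °C: -235.36 kJ/s
Outlet flows (mol/s): A 2.6335, B 2.6335, C 7.1565
Sensible, products 25→244 °C: 420.36 kJ/s
Q = ΔH = -680.93 kJ/s = -680.93 kW
Heat removed = 40856 kJ/min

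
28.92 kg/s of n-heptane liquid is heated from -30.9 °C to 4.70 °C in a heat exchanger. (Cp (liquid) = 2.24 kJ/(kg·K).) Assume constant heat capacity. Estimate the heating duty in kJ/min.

Q = ṁ·Cp·ΔT = 28.92 × 2.24 × (4.70 − -30.9) = 2306.2 kJ/s
Heating duty = 138370 kJ/min

Q = 138000 kJ/min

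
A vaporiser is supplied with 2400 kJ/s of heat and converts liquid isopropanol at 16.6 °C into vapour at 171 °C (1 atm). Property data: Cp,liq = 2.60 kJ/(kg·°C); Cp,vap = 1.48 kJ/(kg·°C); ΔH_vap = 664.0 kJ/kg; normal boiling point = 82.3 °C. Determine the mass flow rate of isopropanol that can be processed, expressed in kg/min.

ṁ = 149 kg/min

Δh = 2.60×(82.3−16.6) + 664.0 + 1.48×(171−82.3) = 966.1 kJ/kg
Q = 2400 kJ/s = 2400 kJ/s = 144000 kJ/min
ṁ = Q/Δh = 144000 / 966.1 = 149.05 kg/min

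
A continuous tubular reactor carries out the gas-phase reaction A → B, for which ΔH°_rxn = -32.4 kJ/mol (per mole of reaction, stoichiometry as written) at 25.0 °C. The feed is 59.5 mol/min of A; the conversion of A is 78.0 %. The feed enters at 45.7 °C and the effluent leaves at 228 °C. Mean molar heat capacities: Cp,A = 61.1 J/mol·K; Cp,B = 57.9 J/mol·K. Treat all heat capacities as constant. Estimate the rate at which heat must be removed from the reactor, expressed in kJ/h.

Q_out = 52300 kJ/h

Extent of reaction ξ = 0.780 × 59.5 = 46.41 mol/min
Reaction term: ξ·ΔH°_rxn = 46.41 × -32.4 = -1503.7 kJ/min
Sensible, feed 45.7→25 °C: -75.254 kJ/min
Outlet flows (mol/min): A 13.09, B 46.41
Sensible, products 25→228 °C: 707.85 kJ/min
Q = ΔH = -871.09 kJ/min = -14.518 kW
Heat removed = 52265 kJ/h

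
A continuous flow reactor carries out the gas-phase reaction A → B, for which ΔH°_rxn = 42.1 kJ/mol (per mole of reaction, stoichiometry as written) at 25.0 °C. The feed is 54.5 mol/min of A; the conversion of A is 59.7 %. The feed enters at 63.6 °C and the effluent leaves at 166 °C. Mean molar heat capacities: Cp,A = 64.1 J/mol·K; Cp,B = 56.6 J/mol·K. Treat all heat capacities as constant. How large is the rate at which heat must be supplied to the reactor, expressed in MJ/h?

Q_in = 102 MJ/h

Extent of reaction ξ = 0.597 × 54.5 = 32.536 mol/min
Reaction term: ξ·ΔH°_rxn = 32.536 × 42.1 = 1369.8 kJ/min
Sensible, feed 63.6→25 °C: -134.85 kJ/min
Outlet flows (mol/min): A 21.964, B 32.536
Sensible, products 25→166 °C: 458.17 kJ/min
Q = ΔH = 1693.1 kJ/min = 28.218 kW
Heat supplied = 101.59 MJ/h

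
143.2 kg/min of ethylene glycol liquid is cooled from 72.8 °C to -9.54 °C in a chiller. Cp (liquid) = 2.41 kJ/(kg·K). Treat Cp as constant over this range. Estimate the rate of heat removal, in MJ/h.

Q_c = 1700 MJ/h

Q = ṁ·Cp·ΔT = 143.2 × 2.41 × (-9.54 − 72.8) = -28417 kJ/min
Converting: 28417 / 60 s = 473.61 kW
Cooling duty = 1705 MJ/h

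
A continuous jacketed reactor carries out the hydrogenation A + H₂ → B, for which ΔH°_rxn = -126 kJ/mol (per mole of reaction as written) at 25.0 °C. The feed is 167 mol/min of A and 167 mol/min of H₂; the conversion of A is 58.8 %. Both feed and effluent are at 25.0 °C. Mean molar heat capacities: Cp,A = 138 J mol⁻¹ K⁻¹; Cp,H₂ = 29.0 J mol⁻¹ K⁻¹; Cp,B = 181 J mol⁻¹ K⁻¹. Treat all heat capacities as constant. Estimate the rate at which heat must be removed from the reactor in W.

Extent of reaction ξ = 0.588 × 167 = 98.196 mol/min
Reaction term: ξ·ΔH°_rxn = 98.196 × -126 = -12373 kJ/min
Q = ΔH = -12373 kJ/min = -206.21 kW
Heat removed = 206210 W

Q_out = 206000 W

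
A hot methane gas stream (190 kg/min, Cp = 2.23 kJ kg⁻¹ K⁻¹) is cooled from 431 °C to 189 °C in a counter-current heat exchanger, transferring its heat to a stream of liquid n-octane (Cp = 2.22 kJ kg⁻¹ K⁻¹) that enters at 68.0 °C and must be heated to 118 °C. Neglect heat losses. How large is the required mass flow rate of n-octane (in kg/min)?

Heat released by hot stream: Q = 190 × 2.23 × (431 − 189) = 102540 kJ/min
Energy balance on cold side (adiabatic exchanger): Q = ṁ_c·Cp_c·(T_c,out − T_c,in)
ṁ_c = 102540 / [2.22 × (118 − 68.0)] = 923.74 kg/min

ṁ_c = 924 kg/min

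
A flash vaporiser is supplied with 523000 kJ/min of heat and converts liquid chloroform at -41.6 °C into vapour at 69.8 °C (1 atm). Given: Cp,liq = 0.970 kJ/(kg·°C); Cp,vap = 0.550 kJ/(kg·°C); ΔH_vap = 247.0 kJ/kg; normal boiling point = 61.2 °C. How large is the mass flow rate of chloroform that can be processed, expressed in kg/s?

ṁ = 24.8 kg/s

Δh = 0.970×(61.2−-41.6) + 247.0 + 0.550×(69.8−61.2) = 351.45 kJ/kg
Q = 523000 kJ/min = 8716.7 kJ/s = 8716.7 kJ/s
ṁ = Q/Δh = 8716.7 / 351.45 = 24.802 kg/s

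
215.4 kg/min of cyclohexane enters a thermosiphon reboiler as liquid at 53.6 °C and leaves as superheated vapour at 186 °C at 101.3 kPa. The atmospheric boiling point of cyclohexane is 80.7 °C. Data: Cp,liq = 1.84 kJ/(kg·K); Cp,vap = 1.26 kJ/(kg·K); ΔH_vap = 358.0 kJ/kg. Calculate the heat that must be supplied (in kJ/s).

Q = 1940 kJ/s

liquid 53.6→80.7 °C: 49.864 kJ/kg
vaporisation at 80.7 °C: 358 kJ/kg
vapour 80.7→186 °C: 132.68 kJ/kg
Δh = 49.864 + 358 + 132.68 = 540.54 kJ/kg
Q = ṁ·Δh = 215.4 kg/min × 540.54 kJ/kg = 116430 kJ/min
|Q| = 1940.5 kW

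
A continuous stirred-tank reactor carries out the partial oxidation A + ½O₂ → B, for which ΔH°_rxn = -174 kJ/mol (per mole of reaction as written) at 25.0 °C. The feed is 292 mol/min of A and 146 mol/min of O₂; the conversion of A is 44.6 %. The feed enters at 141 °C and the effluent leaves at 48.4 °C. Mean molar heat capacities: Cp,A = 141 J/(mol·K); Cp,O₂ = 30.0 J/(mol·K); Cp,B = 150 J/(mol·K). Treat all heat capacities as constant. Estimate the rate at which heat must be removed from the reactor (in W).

Q_out = 448000 W

Extent of reaction ξ = 0.446 × 292 = 130.23 mol/min
Reaction term: ξ·ΔH°_rxn = 130.23 × -174 = -22660 kJ/min
Sensible, feed 141→25 °C: -5284 kJ/min
Outlet flows (mol/min): A 161.77, O₂ 80.884, B 130.23
Sensible, products 25→48.4 °C: 1047.6 kJ/min
Q = ΔH = -26897 kJ/min = -448.28 kW
Heat removed = 448280 W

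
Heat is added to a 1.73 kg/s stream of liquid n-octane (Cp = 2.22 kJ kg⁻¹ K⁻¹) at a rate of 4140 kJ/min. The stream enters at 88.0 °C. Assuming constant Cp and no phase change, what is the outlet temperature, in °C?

Q = 4140 kJ/min = 69 kJ/s
ΔT = Q/(ṁ·Cp) = 69/(1.73×2.22) = 17.966 K
T_out = 88.0 + 17.966 = 105.97 °C

T_out = 106 °C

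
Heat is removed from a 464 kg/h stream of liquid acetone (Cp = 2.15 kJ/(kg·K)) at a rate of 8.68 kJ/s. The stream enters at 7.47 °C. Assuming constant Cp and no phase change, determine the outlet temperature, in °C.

T_out = -23.9 °C

Q = 8.68 kJ/s = 31248 kJ/h
ΔT = Q/(ṁ·Cp) = 31248/(464×2.15) = 31.323 K
T_out = 7.47 − 31.323 = -23.853 °C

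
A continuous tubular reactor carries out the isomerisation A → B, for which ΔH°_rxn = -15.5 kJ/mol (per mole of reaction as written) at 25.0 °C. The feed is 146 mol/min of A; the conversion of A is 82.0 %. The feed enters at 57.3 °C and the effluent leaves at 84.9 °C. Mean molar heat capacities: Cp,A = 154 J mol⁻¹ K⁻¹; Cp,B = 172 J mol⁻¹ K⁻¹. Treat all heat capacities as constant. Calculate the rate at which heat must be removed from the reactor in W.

Q_out = 18400 W

Extent of reaction ξ = 0.820 × 146 = 119.72 mol/min
Reaction term: ξ·ΔH°_rxn = 119.72 × -15.5 = -1855.7 kJ/min
Sensible, feed 57.3→25 °C: -726.23 kJ/min
Outlet flows (mol/min): A 26.28, B 119.72
Sensible, products 25→84.9 °C: 1475.9 kJ/min
Q = ΔH = -1106 kJ/min = -18.434 kW
Heat removed = 18434 W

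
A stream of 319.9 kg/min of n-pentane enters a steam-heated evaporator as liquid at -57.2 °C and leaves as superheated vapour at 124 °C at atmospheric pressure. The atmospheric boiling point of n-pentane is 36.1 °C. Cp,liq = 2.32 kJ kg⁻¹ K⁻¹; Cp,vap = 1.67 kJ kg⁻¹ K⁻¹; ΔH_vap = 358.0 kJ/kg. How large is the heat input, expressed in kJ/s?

liquid -57.2→36.1 °C: 216.46 kJ/kg
vaporisation at 36.1 °C: 358 kJ/kg
vapour 36.1→124 °C: 146.79 kJ/kg
Δh = 216.46 + 358 + 146.79 = 721.25 kJ/kg
Q = ṁ·Δh = 319.9 kg/min × 721.25 kJ/kg = 230730 kJ/min
|Q| = 3845.5 kW

Q = 3850 kJ/s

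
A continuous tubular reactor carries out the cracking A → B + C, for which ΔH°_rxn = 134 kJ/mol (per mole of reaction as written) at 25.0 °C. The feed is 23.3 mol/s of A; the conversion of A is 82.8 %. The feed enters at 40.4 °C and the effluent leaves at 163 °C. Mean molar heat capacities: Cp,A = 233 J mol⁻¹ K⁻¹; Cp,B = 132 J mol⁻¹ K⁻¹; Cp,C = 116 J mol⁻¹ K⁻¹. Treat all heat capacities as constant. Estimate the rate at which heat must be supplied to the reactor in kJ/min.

Extent of reaction ξ = 0.828 × 23.3 = 19.292 mol/s
Reaction term: ξ·ΔH°_rxn = 19.292 × 134 = 2585.2 kJ/s
Sensible, feed 40.4→25 °C: -83.605 kJ/s
Outlet flows (mol/s): A 4.0076, B 19.292, C 19.292
Sensible, products 25→163 °C: 789.12 kJ/s
Q = ΔH = 3290.7 kJ/s = 3290.7 kW
Heat supplied = 197440 kJ/min

Q_in = 197000 kJ/min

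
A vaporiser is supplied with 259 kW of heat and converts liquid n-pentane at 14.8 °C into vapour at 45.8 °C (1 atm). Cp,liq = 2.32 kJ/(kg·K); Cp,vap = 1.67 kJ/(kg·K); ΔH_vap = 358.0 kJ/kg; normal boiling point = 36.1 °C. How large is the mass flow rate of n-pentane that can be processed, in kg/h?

Δh = 2.32×(36.1−14.8) + 358.0 + 1.67×(45.8−36.1) = 423.62 kJ/kg
Q = 259 kW = 259 kJ/s = 932400 kJ/h
ṁ = Q/Δh = 932400 / 423.62 = 2201.1 kg/h

ṁ = 2200 kg/h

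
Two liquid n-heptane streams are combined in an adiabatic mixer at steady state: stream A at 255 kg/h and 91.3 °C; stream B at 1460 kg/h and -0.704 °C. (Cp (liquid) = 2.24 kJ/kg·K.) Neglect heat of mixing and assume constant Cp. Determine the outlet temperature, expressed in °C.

T_out = 13.0 °C

Energy balance with Q = 0: Σ ṁᵢCp,ᵢ(T_out − Tᵢ) = 0
Σ ṁᵢCp,ᵢTᵢ = 255×2.24×91.3 + 1460×2.24×-0.704 = 49848
Σ ṁᵢCp,ᵢ = 255×2.24 + 1460×2.24 = 3841.6
T_out = 49848 / 3841.6 = 12.976 °C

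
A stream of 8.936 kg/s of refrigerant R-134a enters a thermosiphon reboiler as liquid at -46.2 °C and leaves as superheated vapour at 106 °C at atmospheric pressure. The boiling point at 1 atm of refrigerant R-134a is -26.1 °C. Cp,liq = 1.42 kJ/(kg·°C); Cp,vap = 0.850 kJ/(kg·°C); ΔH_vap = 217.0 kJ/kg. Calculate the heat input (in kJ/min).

liquid -46.2→-26.1 °C: 28.542 kJ/kg
vaporisation at -26.1 °C: 217 kJ/kg
vapour -26.1→106 °C: 112.28 kJ/kg
Δh = 28.542 + 217 + 112.28 = 357.83 kJ/kg
Q = ṁ·Δh = 8.936 kg/s × 357.83 kJ/kg = 3197.5 kJ/s
|Q| = 3197.5 kW = 191850 kJ/min

Q = 192000 kJ/min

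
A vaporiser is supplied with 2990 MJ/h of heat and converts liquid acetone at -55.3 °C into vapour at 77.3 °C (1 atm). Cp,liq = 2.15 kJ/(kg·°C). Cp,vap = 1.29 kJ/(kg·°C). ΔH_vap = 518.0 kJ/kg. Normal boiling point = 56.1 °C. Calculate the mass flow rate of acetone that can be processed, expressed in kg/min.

ṁ = 63.5 kg/min

Δh = 2.15×(56.1−-55.3) + 518.0 + 1.29×(77.3−56.1) = 784.86 kJ/kg
Q = 2990 MJ/h = 830.56 kJ/s = 49833 kJ/min
ṁ = Q/Δh = 49833 / 784.86 = 63.493 kg/min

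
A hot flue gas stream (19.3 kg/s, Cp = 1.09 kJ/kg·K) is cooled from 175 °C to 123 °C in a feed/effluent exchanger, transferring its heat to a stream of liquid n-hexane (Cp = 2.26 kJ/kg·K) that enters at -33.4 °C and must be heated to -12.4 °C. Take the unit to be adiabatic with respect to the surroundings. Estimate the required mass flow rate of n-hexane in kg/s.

ṁ_c = 23.0 kg/s

Heat released by hot stream: Q = 19.3 × 1.09 × (175 − 123) = 1093.9 kJ/s
Energy balance on cold side (adiabatic exchanger): Q = ṁ_c·Cp_c·(T_c,out − T_c,in)
ṁ_c = 1093.9 / [2.26 × (-12.4 − -33.4)] = 23.049 kg/s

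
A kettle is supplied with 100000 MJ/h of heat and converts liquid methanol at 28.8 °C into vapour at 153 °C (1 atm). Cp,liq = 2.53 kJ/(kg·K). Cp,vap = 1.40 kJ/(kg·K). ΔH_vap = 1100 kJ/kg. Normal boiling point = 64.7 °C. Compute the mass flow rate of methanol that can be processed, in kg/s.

Δh = 2.53×(64.7−28.8) + 1100 + 1.40×(153−64.7) = 1314.4 kJ/kg
Q = 100000 MJ/h = 27778 kJ/s = 27778 kJ/s
ṁ = Q/Δh = 27778 / 1314.4 = 21.133 kg/s

ṁ = 21.1 kg/s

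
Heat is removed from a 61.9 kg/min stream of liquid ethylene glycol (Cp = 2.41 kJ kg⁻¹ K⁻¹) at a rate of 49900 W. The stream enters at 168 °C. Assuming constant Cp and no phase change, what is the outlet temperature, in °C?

Q = 49900 W = 2994 kJ/min
ΔT = Q/(ṁ·Cp) = 2994/(61.9×2.41) = 20.07 K
T_out = 168 − 20.07 = 147.93 °C

T_out = 148 °C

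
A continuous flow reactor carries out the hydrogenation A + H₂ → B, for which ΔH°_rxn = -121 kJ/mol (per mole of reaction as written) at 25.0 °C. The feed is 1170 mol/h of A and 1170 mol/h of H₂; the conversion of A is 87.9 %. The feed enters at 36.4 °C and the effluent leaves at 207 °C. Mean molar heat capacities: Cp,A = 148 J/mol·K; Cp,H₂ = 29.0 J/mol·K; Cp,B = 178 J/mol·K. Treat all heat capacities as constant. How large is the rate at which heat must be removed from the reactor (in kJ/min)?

Q_out = 1480 kJ/min

Extent of reaction ξ = 0.879 × 1170 = 1028.4 mol/h
Reaction term: ξ·ΔH°_rxn = 1028.4 × -121 = -124440 kJ/h
Sensible, feed 36.4→25 °C: -2360.8 kJ/h
Outlet flows (mol/h): A 141.57, H₂ 141.57, B 1028.4
Sensible, products 25→207 °C: 37878 kJ/h
Q = ΔH = -88923 kJ/h = -24.701 kW
Heat removed = 1482.1 kJ/min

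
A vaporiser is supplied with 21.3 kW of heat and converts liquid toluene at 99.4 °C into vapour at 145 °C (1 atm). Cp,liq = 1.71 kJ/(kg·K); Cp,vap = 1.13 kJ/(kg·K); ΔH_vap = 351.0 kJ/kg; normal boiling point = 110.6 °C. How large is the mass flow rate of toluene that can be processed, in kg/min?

ṁ = 3.12 kg/min

Δh = 1.71×(110.6−99.4) + 351.0 + 1.13×(145−110.6) = 409.02 kJ/kg
Q = 21.3 kW = 21.3 kJ/s = 1278 kJ/min
ṁ = Q/Δh = 1278 / 409.02 = 3.1245 kg/min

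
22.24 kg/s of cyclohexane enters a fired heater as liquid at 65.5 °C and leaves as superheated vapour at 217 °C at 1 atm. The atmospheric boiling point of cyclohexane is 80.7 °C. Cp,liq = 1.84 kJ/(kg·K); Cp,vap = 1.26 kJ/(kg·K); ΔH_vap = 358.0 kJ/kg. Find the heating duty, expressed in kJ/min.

Q = 744000 kJ/min

liquid 65.5→80.7 °C: 27.968 kJ/kg
vaporisation at 80.7 °C: 358 kJ/kg
vapour 80.7→217 °C: 171.74 kJ/kg
Δh = 27.968 + 358 + 171.74 = 557.71 kJ/kg
Q = ṁ·Δh = 22.24 kg/s × 557.71 kJ/kg = 12403 kJ/s
|Q| = 12403 kW = 744200 kJ/min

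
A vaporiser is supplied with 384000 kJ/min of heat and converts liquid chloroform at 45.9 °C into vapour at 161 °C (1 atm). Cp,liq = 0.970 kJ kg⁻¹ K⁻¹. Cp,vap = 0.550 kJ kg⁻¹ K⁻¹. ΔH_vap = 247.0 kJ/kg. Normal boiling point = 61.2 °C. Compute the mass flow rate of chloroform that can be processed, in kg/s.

ṁ = 20.2 kg/s

Δh = 0.970×(61.2−45.9) + 247.0 + 0.550×(161−61.2) = 316.73 kJ/kg
Q = 384000 kJ/min = 6400 kJ/s = 6400 kJ/s
ṁ = Q/Δh = 6400 / 316.73 = 20.206 kg/s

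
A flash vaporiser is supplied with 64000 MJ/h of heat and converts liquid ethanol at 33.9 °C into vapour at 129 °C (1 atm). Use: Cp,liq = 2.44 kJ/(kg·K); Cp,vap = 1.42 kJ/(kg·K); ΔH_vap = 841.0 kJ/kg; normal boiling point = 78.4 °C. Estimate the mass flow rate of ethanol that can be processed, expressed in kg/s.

ṁ = 17.4 kg/s

Δh = 2.44×(78.4−33.9) + 841.0 + 1.42×(129−78.4) = 1021.4 kJ/kg
Q = 64000 MJ/h = 17778 kJ/s = 17778 kJ/s
ṁ = Q/Δh = 17778 / 1021.4 = 17.405 kg/s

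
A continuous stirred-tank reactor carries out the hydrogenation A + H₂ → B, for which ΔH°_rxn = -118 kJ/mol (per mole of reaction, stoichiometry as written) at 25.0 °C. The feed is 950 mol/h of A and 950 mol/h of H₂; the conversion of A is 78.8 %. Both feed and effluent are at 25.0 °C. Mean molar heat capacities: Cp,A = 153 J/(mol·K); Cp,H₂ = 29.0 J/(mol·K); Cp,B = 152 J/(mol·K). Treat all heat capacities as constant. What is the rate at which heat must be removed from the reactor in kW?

Q_out = 24.5 kW

Extent of reaction ξ = 0.788 × 950 = 748.6 mol/h
Reaction term: ξ·ΔH°_rxn = 748.6 × -118 = -88335 kJ/h
Q = ΔH = -88335 kJ/h = -24.537 kW
Heat removed = 24.537 kW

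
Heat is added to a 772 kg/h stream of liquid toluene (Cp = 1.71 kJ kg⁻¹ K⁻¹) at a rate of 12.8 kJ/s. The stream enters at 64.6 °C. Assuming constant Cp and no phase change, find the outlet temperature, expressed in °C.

Q = 12.8 kJ/s = 46080 kJ/h
ΔT = Q/(ṁ·Cp) = 46080/(772×1.71) = 34.906 K
T_out = 64.6 + 34.906 = 99.506 °C

T_out = 99.5 °C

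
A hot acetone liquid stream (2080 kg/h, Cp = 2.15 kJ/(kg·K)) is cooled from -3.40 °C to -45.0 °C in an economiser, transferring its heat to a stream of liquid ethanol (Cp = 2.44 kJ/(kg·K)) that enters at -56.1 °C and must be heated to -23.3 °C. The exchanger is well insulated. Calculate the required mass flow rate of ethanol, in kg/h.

ṁ_c = 2320 kg/h

Heat released by hot stream: Q = 2080 × 2.15 × (-3.40 − -45.0) = 186040 kJ/h
Energy balance on cold side (adiabatic exchanger): Q = ṁ_c·Cp_c·(T_c,out − T_c,in)
ṁ_c = 186040 / [2.44 × (-23.3 − -56.1)] = 2324.5 kg/h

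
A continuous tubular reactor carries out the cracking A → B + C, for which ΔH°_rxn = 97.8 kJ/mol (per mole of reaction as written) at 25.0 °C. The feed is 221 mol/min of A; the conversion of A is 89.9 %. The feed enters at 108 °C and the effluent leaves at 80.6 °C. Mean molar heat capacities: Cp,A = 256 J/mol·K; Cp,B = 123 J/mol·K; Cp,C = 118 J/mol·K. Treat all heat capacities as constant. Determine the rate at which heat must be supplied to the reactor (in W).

Extent of reaction ξ = 0.899 × 221 = 198.68 mol/min
Reaction term: ξ·ΔH°_rxn = 198.68 × 97.8 = 19431 kJ/min
Sensible, feed 108→25 °C: -4695.8 kJ/min
Outlet flows (mol/min): A 22.321, B 198.68, C 198.68
Sensible, products 25→80.6 °C: 2979.9 kJ/min
Q = ΔH = 17715 kJ/min = 295.25 kW
Heat supplied = 295250 W

Q_in = 295000 W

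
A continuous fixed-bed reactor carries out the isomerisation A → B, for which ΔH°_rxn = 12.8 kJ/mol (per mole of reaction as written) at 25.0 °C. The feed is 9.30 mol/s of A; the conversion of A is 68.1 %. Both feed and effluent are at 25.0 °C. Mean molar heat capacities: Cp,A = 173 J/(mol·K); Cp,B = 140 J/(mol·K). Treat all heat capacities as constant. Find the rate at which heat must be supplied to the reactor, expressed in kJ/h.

Extent of reaction ξ = 0.681 × 9.30 = 6.3333 mol/s
Reaction term: ξ·ΔH°_rxn = 6.3333 × 12.8 = 81.066 kJ/s
Q = ΔH = 81.066 kJ/s = 81.066 kW
Heat supplied = 291840 kJ/h

Q_in = 292000 kJ/h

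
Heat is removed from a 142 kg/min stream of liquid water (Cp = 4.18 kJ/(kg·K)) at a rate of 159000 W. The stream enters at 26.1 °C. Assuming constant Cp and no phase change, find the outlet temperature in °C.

Q = 159000 W = 9540 kJ/min
ΔT = Q/(ṁ·Cp) = 9540/(142×4.18) = 16.073 K
T_out = 26.1 − 16.073 = 10.027 °C

T_out = 10.0 °C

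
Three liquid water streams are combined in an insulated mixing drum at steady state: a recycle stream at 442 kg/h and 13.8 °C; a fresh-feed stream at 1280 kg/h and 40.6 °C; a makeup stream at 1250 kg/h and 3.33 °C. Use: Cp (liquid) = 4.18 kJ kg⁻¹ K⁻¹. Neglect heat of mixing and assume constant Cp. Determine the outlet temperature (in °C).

T_out = 20.9 °C

Energy balance with Q = 0: Σ ṁᵢCp,ᵢ(T_out − Tᵢ) = 0
Σ ṁᵢCp,ᵢTᵢ = 442×4.18×13.8 + 1280×4.18×40.6 + 1250×4.18×3.33 = 260120
Σ ṁᵢCp,ᵢ = 442×4.18 + 1280×4.18 + 1250×4.18 = 12423
T_out = 260120 / 12423 = 20.939 °C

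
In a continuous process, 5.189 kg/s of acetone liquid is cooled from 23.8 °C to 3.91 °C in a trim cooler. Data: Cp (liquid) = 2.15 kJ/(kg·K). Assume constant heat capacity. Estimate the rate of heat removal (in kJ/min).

Q_c = 13300 kJ/min

Q = ṁ·Cp·ΔT = 5.189 × 2.15 × (3.91 − 23.8) = -221.9 kJ/s
Cooling duty = 13314 kJ/min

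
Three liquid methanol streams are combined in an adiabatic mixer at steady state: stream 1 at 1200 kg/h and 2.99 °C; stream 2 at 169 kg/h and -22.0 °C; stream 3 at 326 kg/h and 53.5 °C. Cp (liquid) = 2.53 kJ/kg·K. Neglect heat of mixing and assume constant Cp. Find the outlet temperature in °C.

No heat crosses the boundary, so H_out = H_in.
Σ ṁᵢCp,ᵢTᵢ = 1200×2.53×2.99 + 169×2.53×-22.0 + 326×2.53×53.5 = 43797
Σ ṁᵢCp,ᵢ = 1200×2.53 + 169×2.53 + 326×2.53 = 4288.3
T_out = 43797 / 4288.3 = 10.213 °C

T_out = 10.2 °C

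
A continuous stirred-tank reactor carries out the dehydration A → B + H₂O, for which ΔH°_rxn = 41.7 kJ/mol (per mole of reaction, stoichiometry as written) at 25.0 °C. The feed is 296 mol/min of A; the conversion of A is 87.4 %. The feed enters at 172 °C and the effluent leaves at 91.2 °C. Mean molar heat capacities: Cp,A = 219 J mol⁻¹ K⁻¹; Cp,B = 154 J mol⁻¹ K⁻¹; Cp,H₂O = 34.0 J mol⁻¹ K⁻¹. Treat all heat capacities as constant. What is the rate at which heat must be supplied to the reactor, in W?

Q_in = 83700 W

Extent of reaction ξ = 0.874 × 296 = 258.7 mol/min
Reaction term: ξ·ΔH°_rxn = 258.7 × 41.7 = 10788 kJ/min
Sensible, feed 172→25 °C: -9529.1 kJ/min
Outlet flows (mol/min): A 37.296, B 258.7, H₂O 258.7
Sensible, products 25→91.2 °C: 3760.4 kJ/min
Q = ΔH = 5019.3 kJ/min = 83.654 kW
Heat supplied = 83654 W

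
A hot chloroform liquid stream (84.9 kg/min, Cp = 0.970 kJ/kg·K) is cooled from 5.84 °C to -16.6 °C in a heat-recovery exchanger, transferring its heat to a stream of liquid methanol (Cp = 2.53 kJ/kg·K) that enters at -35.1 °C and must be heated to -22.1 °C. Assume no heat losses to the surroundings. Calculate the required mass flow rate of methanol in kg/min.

Heat released by hot stream: Q = 84.9 × 0.970 × (5.84 − -16.6) = 1848 kJ/min
Energy balance on cold side (adiabatic exchanger): Q = ṁ_c·Cp_c·(T_c,out − T_c,in)
ṁ_c = 1848 / [2.53 × (-22.1 − -35.1)] = 56.187 kg/min

ṁ_c = 56.2 kg/min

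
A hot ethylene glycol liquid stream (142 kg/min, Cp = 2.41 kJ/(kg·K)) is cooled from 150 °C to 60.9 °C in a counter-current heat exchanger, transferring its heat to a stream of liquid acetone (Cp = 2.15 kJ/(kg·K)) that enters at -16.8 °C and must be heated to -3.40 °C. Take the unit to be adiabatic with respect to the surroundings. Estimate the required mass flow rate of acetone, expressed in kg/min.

ṁ_c = 1060 kg/min

Heat released by hot stream: Q = 142 × 2.41 × (150 − 60.9) = 30492 kJ/min
Energy balance on cold side (adiabatic exchanger): Q = ṁ_c·Cp_c·(T_c,out − T_c,in)
ṁ_c = 30492 / [2.15 × (-3.40 − -16.8)] = 1058.4 kg/min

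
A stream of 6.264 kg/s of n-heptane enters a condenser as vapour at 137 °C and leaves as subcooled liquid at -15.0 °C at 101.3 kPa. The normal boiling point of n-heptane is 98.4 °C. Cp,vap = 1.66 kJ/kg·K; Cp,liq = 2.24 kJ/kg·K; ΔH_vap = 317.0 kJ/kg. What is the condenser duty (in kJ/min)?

Q_c = 239000 kJ/min

vapour 137→98.4 °C: -64.076 kJ/kg
condensation at 98.4 °C: -317 kJ/kg
liquid 98.4→-15.0 °C: -254.02 kJ/kg
Δh = -64.076 + -317 + -254.02 = -635.09 kJ/kg
Q = ṁ·Δh = 6.264 kg/s × -635.09 kJ/kg = -3978.2 kJ/s
|Q| = 3978.2 kW = 238690 kJ/min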